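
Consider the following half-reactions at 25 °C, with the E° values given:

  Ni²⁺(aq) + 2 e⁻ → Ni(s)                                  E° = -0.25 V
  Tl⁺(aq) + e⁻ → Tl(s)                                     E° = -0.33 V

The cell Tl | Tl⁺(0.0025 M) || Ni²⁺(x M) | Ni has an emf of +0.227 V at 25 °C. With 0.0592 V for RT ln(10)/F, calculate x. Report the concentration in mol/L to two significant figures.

0.58 M

Ni²⁺/Ni is the cathode, Tl⁺/Tl the anode: E°cell = +0.08 V, n = 2.
Overall reaction: Ni²⁺(aq) + 2 Tl(s) → Ni(s) + 2 Tl⁺(aq); Q = [Tl⁺]^2/[Ni²⁺]^1.
From E = E° − (0.0592/n) log Q: log Q = (E° − E)·n/0.0592 = (+0.08 − (+0.227))·2/0.0592 = -4.9662.
So 1·log[Ni²⁺] = 2·log(0.0025) − log Q = -5.2041 − (-4.9662) = -0.2379; [Ni²⁺] = 10^(-0.2379) ≈ 0.58 M.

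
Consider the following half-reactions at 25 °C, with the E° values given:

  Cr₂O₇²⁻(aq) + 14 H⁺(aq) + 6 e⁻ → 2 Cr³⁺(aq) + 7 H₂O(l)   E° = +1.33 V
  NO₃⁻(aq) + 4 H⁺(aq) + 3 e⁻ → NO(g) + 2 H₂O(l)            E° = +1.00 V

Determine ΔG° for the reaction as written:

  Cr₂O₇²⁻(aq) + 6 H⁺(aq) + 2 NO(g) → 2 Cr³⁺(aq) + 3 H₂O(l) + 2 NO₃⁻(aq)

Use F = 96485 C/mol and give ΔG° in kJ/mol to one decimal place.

As written, Cr₂O₇²⁻/Cr³⁺ is reduced (cathode) and NO₃⁻/NO is oxidised (anode), so E°cell = (+1.33) − (+1.00) = +0.33 V.
Balancing electrons gives n = 6.
ΔG° = −nFE° = −(6)(96485)(+0.33) = -191,040 J = -191.0 kJ/mol.

-191.0 kJ/mol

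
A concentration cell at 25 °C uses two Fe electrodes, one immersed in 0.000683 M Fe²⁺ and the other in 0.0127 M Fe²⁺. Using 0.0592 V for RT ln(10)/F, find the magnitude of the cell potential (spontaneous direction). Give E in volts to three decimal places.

For a concentration cell E°cell = 0. The 0.0127 M side is the cathode (reduction is favoured where [Fe²⁺] is higher).
With n = 2, E = −(0.0592/2) log([Fe²⁺]ₐₙ/[Fe²⁺]꜀ₐₜ) = −(0.0592/2) log(0.000683/0.0127) = −(0.0592/2)(-1.269) = +0.038 V.

+0.038 V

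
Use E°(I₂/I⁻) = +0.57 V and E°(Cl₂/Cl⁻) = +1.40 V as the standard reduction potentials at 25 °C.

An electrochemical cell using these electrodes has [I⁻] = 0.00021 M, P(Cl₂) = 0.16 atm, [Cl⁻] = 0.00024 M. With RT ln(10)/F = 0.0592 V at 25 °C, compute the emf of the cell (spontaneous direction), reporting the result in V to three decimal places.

+0.803 V

Cl₂/Cl⁻ is the cathode (higher E°), I₂/I⁻ the anode: E°cell = +1.40 − (+0.57) = +0.83 V, n = 2.
Overall: Cl₂(g) + 2 I⁻(aq) → 2 Cl⁻(aq) + I₂(s)
Q = [Cl⁻]^2 / (P(Cl₂)·[I⁻]^2); log Q = 0.912.
E = E° − (0.0592/n) log Q = +0.83 − (0.0592/2)(0.912) = +0.803 V.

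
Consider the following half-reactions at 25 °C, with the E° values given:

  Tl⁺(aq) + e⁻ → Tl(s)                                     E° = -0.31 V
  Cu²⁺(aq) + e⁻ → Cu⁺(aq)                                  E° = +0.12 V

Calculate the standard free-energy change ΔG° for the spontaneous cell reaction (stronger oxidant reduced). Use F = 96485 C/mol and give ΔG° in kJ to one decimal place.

Cu²⁺/Cu⁺ (E° = +0.12 V) is the cathode; Tl⁺/Tl (E° = -0.31 V) is the anode, so E°cell = +0.43 V.
Balancing electrons gives n = 1 (lcm of 1 and 1).
ΔG° = −nFE° = −(1)(96485)(+0.43) = -41,489 J = -41.5 kJ.

-41.5 kJ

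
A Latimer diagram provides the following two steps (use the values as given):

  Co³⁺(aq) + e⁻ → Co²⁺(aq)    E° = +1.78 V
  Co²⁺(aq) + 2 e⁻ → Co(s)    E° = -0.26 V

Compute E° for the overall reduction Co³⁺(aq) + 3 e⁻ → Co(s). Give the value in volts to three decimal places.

Standard free energies of sequential steps add: ΔG°₃ = ΔG°₁ + ΔG°₂, so n₃E°₃ = n₁E°₁ + n₂E°₂.
E°₃ = (1×+1.78 + 2×-0.26) / 3 = (+1.260) / 3 = +0.420 V.
E° values themselves are not directly additive — weighting by electron count is essential.

+0.420 V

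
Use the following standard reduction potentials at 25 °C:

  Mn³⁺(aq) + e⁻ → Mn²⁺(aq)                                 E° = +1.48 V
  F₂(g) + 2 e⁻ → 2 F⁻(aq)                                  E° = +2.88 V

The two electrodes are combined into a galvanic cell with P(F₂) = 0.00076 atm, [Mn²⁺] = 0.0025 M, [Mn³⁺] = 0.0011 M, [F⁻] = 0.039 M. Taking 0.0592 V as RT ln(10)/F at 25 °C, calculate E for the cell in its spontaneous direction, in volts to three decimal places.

+1.412 V

F₂/F⁻ is the cathode (higher E°), Mn³⁺/Mn²⁺ the anode: E°cell = +2.88 − (+1.48) = +1.40 V, n = 2.
Overall: F₂(g) + 2 Mn²⁺(aq) → 2 F⁻(aq) + 2 Mn³⁺(aq)
Q = [F⁻]^2·[Mn³⁺]^2 / (P(F₂)·[Mn²⁺]^2); log Q = -0.412.
E = E° − (0.0592/n) log Q = +1.40 − (0.0592/2)(-0.412) = +1.412 V.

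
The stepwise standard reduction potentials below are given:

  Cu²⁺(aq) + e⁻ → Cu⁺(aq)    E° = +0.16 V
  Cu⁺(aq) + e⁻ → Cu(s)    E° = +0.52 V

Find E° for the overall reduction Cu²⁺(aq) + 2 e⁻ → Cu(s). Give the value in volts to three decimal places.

Adding the free-energy changes (−nFE°) of the two steps gives −n₃FE°₃ = −n₁FE°₁ − n₂FE°₂.
E°₃ = (1×+0.16 + 1×+0.52) / 2 = (+0.680) / 2 = +0.340 V.

+0.340 V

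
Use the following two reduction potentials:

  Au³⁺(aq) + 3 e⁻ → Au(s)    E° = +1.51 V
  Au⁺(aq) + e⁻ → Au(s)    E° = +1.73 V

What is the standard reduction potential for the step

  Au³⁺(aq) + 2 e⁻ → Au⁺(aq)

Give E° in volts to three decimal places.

+1.400 V

Sequential free energies add, so n₃E°₃ = n₁E°₁ + n₂E°₂.
With n₃ = 3, and the known step contributing 1×(+1.73) V, the unknown satisfies 2·E° = 3×(+1.51) − 1×(+1.73) = +2.800.
E° = +2.800 / 2 = +1.400 V.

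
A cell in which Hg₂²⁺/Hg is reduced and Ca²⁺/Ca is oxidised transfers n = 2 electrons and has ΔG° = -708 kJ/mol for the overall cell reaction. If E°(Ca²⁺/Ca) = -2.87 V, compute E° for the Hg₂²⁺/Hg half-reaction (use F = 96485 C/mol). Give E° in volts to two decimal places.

E°cell = −ΔG°/(nF) = −(-708×10³)/((2)(96485)) = +3.669 V.
Since Hg₂²⁺/Hg is the cathode and Ca²⁺/Ca the anode, E°cell = E°(Hg₂²⁺/Hg) − E°(Ca²⁺/Ca).
So E°(Hg₂²⁺/Hg) = E°cell + E°(Ca²⁺/Ca) = +3.669 + (-2.87) = +0.80 V.

+0.80 V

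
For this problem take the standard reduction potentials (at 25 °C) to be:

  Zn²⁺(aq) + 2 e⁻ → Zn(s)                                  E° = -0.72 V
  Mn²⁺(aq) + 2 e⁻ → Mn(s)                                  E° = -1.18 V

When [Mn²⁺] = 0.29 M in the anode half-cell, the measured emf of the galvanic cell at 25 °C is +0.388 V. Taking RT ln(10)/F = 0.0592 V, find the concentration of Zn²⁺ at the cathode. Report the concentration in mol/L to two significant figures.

0.0011 M

Zn²⁺/Zn is the cathode, Mn²⁺/Mn the anode: E°cell = +0.46 V, n = 2.
Overall reaction: Zn²⁺(aq) + Mn(s) → Zn(s) + Mn²⁺(aq); Q = [Mn²⁺]^1/[Zn²⁺]^1.
From E = E° − (0.0592/n) log Q: log Q = (E° − E)·n/0.0592 = (+0.46 − (+0.388))·2/0.0592 = 2.4324.
So 1·log[Zn²⁺] = 1·log(0.29) − log Q = -0.5376 − (2.4324) = -2.9700; [Zn²⁺] = 10^(-2.9700) ≈ 0.0011 M.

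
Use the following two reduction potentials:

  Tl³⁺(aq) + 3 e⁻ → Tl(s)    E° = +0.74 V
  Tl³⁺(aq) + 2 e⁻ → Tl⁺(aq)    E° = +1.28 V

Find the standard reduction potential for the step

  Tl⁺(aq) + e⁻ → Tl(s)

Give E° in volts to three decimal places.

Sequential free energies add, so n₃E°₃ = n₁E°₁ + n₂E°₂.
With n₃ = 3, and the known step contributing 2×(+1.28) V, the unknown satisfies 1·E° = 3×(+0.74) − 2×(+1.28) = -0.340.
E° = -0.340 / 1 = -0.340 V.

-0.340 V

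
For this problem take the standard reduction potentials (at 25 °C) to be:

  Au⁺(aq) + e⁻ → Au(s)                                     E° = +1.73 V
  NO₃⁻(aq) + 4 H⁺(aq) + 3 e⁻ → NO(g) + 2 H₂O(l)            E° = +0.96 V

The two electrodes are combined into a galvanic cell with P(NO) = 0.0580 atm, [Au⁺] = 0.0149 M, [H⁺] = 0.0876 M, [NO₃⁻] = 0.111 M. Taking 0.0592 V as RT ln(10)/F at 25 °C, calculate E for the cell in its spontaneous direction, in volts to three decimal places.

Au⁺/Au is the cathode (higher E°), NO₃⁻/NO the anode: E°cell = +1.73 − (+0.96) = +0.77 V, n = 3.
Overall: 3 Au⁺(aq) + NO(g) + 2 H₂O(l) → 3 Au(s) + NO₃⁻(aq) + 4 H⁺(aq)
Q = [NO₃⁻]·[H⁺]^4 / ([Au⁺]^3·P(NO)); log Q = 1.532.
E = E° − (0.0592/n) log Q = +0.77 − (0.0592/3)(1.532) = +0.740 V.

+0.740 V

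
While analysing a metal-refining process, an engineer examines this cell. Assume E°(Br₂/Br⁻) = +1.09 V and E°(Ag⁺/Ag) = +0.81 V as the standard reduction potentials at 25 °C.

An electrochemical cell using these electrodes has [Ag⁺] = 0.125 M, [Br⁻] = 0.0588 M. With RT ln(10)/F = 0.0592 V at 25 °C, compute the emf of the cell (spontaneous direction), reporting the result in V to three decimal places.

+0.406 V

Br₂/Br⁻ is the cathode (higher E°), Ag⁺/Ag the anode: E°cell = +1.09 − (+0.81) = +0.28 V, n = 2.
Overall: Br₂(l) + 2 Ag(s) → 2 Br⁻(aq) + 2 Ag⁺(aq)
Q = [Br⁻]^2·[Ag⁺]^2; log Q = -4.267.
E = E° − (0.0592/n) log Q = +0.28 − (0.0592/2)(-4.267) = +0.406 V.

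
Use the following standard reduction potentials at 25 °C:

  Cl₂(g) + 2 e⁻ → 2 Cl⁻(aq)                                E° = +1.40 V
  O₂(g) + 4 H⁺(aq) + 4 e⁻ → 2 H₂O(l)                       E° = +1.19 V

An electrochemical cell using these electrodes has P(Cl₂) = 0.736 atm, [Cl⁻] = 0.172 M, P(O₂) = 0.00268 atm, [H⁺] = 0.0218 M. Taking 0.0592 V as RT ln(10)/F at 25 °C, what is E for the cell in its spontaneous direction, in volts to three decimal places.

Cl₂/Cl⁻ is the cathode (higher E°), O₂/H₂O the anode: E°cell = +1.40 − (+1.19) = +0.21 V, n = 4.
Overall: 2 Cl₂(g) + 2 H₂O(l) → 4 Cl⁻(aq) + O₂(g) + 4 H⁺(aq)
Q = [Cl⁻]^4·P(O₂)·[H⁺]^4 / (P(Cl₂)^2); log Q = -12.010.
E = E° − (0.0592/n) log Q = +0.21 − (0.0592/4)(-12.010) = +0.388 V.

+0.388 V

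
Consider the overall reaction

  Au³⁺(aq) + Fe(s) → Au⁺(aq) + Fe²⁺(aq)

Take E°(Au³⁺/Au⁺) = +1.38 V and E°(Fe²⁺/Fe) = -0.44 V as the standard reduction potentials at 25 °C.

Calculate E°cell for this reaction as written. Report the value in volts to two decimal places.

The Au³⁺/Au⁺ couple has the higher reduction potential, so it is the cathode; Fe²⁺/Fe is oxidised at the anode.
E°cell = E°(cathode) − E°(anode) = (+1.38) − (-0.44) = +1.82 V.

+1.82 V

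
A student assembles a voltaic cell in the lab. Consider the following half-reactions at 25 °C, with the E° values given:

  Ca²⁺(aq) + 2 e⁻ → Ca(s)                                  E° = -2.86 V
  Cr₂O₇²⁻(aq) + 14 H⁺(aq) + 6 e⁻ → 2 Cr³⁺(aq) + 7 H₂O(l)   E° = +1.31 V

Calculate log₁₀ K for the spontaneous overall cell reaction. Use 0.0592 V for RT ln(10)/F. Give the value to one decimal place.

Cathode: Cr₂O₇²⁻/Cr³⁺; anode: Ca²⁺/Ca. E°cell = +4.17 V, n = 6.
log K = nE°cell / 0.0592 = (6)(+4.17) / 0.0592 = 422.6.

422.6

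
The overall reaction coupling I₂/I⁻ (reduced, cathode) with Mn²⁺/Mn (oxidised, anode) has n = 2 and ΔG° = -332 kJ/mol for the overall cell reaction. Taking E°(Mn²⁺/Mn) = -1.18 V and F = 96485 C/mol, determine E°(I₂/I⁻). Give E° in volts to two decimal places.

+0.54 V

E°cell = −ΔG°/(nF) = −(-332×10³)/((2)(96485)) = +1.720 V.
Since I₂/I⁻ is the cathode and Mn²⁺/Mn the anode, E°cell = E°(I₂/I⁻) − E°(Mn²⁺/Mn).
So E°(I₂/I⁻) = E°cell + E°(Mn²⁺/Mn) = +1.720 + (-1.18) = +0.54 V.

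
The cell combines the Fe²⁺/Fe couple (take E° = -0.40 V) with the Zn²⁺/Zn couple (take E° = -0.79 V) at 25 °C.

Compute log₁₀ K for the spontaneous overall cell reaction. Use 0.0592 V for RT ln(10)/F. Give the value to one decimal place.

Cathode: Fe²⁺/Fe; anode: Zn²⁺/Zn. E°cell = +0.39 V, n = 2.
log K = nE°cell / 0.0592 = (2)(+0.39) / 0.0592 = 13.2.

13.2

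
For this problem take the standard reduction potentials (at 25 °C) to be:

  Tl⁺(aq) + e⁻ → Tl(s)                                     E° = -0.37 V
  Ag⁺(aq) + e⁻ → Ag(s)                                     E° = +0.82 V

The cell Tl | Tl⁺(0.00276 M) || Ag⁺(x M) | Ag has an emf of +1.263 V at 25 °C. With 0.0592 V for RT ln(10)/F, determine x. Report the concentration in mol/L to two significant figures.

0.047 M

Ag⁺/Ag is the cathode, Tl⁺/Tl the anode: E°cell = +1.19 V, n = 1.
Overall reaction: Ag⁺(aq) + Tl(s) → Ag(s) + Tl⁺(aq); Q = [Tl⁺]^1/[Ag⁺]^1.
From E = E° − (0.0592/n) log Q: log Q = (E° − E)·n/0.0592 = (+1.19 − (+1.263))·1/0.0592 = -1.2331.
So 1·log[Ag⁺] = 1·log(0.00276) − log Q = -2.5591 − (-1.2331) = -1.3260; [Ag⁺] = 10^(-1.3260) ≈ 0.047 M.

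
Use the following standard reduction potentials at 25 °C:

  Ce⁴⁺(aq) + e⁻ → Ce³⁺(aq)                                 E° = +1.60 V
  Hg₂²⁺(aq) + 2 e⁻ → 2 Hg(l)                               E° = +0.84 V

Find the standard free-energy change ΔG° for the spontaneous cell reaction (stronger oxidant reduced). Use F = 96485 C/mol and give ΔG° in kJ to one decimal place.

-146.7 kJ

Ce⁴⁺/Ce³⁺ (E° = +1.60 V) is the cathode; Hg₂²⁺/Hg (E° = +0.84 V) is the anode, so E°cell = +0.76 V.
Balancing electrons gives n = 2 (lcm of 1 and 2).
ΔG° = −nFE° = −(2)(96485)(+0.76) = -146,657 J = -146.7 kJ.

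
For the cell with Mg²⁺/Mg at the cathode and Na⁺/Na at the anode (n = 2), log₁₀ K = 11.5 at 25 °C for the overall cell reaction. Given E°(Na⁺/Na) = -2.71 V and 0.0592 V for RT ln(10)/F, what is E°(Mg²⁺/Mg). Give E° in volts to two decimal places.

-2.37 V

E°cell = (0.0592/n)·log K = (0.0592/2)(11.5) = +0.340 V.
Since Mg²⁺/Mg is the cathode and Na⁺/Na the anode, E°cell = E°(Mg²⁺/Mg) − E°(Na⁺/Na).
So E°(Mg²⁺/Mg) = E°cell + E°(Na⁺/Na) = +0.340 + (-2.71) = -2.37 V.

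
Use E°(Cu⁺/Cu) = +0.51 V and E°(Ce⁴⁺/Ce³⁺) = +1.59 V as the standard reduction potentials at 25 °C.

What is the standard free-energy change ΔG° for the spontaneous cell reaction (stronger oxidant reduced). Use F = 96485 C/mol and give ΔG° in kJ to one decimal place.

Ce⁴⁺/Ce³⁺ (E° = +1.59 V) is the cathode; Cu⁺/Cu (E° = +0.51 V) is the anode, so E°cell = +1.08 V.
Balancing electrons gives n = 1 (lcm of 1 and 1).
ΔG° = −nFE° = −(1)(96485)(+1.08) = -104,204 J = -104.2 kJ.

-104.2 kJ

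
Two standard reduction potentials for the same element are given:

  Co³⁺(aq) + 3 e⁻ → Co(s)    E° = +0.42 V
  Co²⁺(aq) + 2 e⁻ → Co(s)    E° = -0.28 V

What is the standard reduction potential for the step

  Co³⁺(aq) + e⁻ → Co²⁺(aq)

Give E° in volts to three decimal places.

+1.820 V

Sequential free energies add, so n₃E°₃ = n₁E°₁ + n₂E°₂.
With n₃ = 3, and the known step contributing 2×(-0.28) V, the unknown satisfies 1·E° = 3×(+0.42) − 2×(-0.28) = +1.820.
E° = +1.820 / 1 = +1.820 V.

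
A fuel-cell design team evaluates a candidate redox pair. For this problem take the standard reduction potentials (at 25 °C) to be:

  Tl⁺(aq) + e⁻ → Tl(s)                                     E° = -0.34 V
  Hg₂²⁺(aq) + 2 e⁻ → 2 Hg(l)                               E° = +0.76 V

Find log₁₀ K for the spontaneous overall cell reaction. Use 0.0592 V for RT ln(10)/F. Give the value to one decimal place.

37.2

Cathode: Hg₂²⁺/Hg; anode: Tl⁺/Tl. E°cell = +1.10 V, n = 2.
log K = nE°cell / 0.0592 = (2)(+1.10) / 0.0592 = 37.2.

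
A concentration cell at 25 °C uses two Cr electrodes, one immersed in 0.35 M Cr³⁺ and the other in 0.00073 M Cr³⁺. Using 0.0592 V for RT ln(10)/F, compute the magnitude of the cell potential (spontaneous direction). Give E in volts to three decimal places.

For a concentration cell E°cell = 0. The 0.35 M side is the cathode (reduction is favoured where [Cr³⁺] is higher).
With n = 3, E = −(0.0592/3) log([Cr³⁺]ₐₙ/[Cr³⁺]꜀ₐₜ) = −(0.0592/3) log(0.00073/0.35) = −(0.0592/3)(-2.681) = +0.053 V.

+0.053 V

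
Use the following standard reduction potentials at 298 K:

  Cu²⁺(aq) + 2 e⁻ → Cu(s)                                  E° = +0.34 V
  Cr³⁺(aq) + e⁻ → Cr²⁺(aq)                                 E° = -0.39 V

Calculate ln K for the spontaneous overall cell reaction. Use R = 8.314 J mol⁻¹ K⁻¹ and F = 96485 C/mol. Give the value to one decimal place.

56.9

Cathode: Cu²⁺/Cu; anode: Cr³⁺/Cr²⁺. E°cell = (+0.34) − (-0.39) = +0.73 V, with n = 2.
ΔG° = −nFE° = −RT ln K, so ln K = nFE°/(RT) = (2)(96485)(+0.73) / ((8.314)(298)) = 56.857.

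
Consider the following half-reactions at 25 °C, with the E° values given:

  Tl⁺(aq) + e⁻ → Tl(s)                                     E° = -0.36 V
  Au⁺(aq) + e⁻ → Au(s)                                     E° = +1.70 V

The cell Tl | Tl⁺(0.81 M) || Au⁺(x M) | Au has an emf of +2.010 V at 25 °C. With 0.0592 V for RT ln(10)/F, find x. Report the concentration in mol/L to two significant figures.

Au⁺/Au is the cathode, Tl⁺/Tl the anode: E°cell = +2.06 V, n = 1.
Overall reaction: Au⁺(aq) + Tl(s) → Au(s) + Tl⁺(aq); Q = [Tl⁺]^1/[Au⁺]^1.
From E = E° − (0.0592/n) log Q: log Q = (E° − E)·n/0.0592 = (+2.06 − (+2.010))·1/0.0592 = 0.8446.
So 1·log[Au⁺] = 1·log(0.81) − log Q = -0.0915 − (0.8446) = -0.9361; [Au⁺] = 10^(-0.9361) ≈ 0.12 M.

0.12 M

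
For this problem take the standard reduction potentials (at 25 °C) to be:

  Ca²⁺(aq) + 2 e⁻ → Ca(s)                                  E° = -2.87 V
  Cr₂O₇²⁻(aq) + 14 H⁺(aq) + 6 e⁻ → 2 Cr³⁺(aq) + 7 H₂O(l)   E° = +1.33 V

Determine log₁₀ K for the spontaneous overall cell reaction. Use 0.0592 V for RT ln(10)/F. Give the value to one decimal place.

Cathode: Cr₂O₇²⁻/Cr³⁺; anode: Ca²⁺/Ca. E°cell = +4.20 V, n = 6.
log K = nE°cell / 0.0592 = (6)(+4.20) / 0.0592 = 425.7.

425.7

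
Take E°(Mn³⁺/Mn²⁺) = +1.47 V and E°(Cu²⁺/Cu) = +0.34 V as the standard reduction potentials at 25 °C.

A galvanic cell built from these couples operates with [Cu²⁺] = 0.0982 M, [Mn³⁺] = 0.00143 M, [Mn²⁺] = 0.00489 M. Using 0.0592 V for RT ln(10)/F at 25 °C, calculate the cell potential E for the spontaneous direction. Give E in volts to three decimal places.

+1.128 V

Mn³⁺/Mn²⁺ is the cathode (higher E°), Cu²⁺/Cu the anode: E°cell = +1.47 − (+0.34) = +1.13 V, n = 2.
Overall: 2 Mn³⁺(aq) + Cu(s) → 2 Mn²⁺(aq) + Cu²⁺(aq)
Q = [Mn²⁺]^2·[Cu²⁺] / ([Mn³⁺]^2); log Q = 0.060.
E = E° − (0.0592/n) log Q = +1.13 − (0.0592/2)(0.060) = +1.128 V.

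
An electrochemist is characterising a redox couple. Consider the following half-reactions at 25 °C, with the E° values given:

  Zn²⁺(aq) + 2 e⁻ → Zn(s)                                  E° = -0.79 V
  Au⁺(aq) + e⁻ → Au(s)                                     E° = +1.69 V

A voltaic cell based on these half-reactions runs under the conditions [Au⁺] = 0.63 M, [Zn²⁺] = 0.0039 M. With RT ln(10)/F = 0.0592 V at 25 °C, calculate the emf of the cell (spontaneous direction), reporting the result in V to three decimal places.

+2.539 V

Au⁺/Au is the cathode (higher E°), Zn²⁺/Zn the anode: E°cell = +1.69 − (-0.79) = +2.48 V, n = 2.
Overall: 2 Au⁺(aq) + Zn(s) → 2 Au(s) + Zn²⁺(aq)
Q = [Zn²⁺] / ([Au⁺]^2); log Q = -2.008.
E = E° − (0.0592/n) log Q = +2.48 − (0.0592/2)(-2.008) = +2.539 V.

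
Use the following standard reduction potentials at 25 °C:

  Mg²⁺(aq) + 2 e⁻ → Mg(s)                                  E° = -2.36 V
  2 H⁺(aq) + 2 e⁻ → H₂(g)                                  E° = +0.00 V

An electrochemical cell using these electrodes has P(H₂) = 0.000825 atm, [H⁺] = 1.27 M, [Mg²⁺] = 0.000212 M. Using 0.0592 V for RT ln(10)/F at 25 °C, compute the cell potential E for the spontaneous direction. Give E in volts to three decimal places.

H⁺/H₂ is the cathode (higher E°), Mg²⁺/Mg the anode: E°cell = +0.00 − (-2.36) = +2.36 V, n = 2.
Overall: 2 H⁺(aq) + Mg(s) → H₂(g) + Mg²⁺(aq)
Q = P(H₂)·[Mg²⁺] / ([H⁺]^2); log Q = -6.965.
E = E° − (0.0592/n) log Q = +2.36 − (0.0592/2)(-6.965) = +2.566 V.

+2.566 V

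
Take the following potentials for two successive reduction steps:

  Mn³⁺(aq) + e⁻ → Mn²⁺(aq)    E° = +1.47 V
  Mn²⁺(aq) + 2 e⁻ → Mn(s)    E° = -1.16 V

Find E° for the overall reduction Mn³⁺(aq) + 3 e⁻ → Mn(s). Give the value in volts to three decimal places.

-0.283 V

Standard free energies of sequential steps add: ΔG°₃ = ΔG°₁ + ΔG°₂, so n₃E°₃ = n₁E°₁ + n₂E°₂.
E°₃ = (1×+1.47 + 2×-1.16) / 3 = (-0.850) / 3 = -0.283 V.
E° values themselves are not directly additive — weighting by electron count is essential.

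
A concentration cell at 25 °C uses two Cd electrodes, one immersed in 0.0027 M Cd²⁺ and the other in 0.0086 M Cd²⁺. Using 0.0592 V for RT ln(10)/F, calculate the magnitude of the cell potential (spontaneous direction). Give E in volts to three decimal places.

For a concentration cell E°cell = 0. The 0.0086 M side is the cathode (reduction is favoured where [Cd²⁺] is higher).
With n = 2, E = −(0.0592/2) log([Cd²⁺]ₐₙ/[Cd²⁺]꜀ₐₜ) = −(0.0592/2) log(0.0027/0.0086) = −(0.0592/2)(-0.503) = +0.015 V.

+0.015 V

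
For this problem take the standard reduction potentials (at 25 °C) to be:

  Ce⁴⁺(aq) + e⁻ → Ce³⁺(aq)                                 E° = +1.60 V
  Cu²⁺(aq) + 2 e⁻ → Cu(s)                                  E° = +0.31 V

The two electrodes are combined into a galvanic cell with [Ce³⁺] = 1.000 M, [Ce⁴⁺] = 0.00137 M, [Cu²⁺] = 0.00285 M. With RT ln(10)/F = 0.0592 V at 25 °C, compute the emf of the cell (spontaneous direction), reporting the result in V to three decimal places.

+1.196 V

Ce⁴⁺/Ce³⁺ is the cathode (higher E°), Cu²⁺/Cu the anode: E°cell = +1.60 − (+0.31) = +1.29 V, n = 2.
Overall: 2 Ce⁴⁺(aq) + Cu(s) → 2 Ce³⁺(aq) + Cu²⁺(aq)
Q = [Ce³⁺]^2·[Cu²⁺] / ([Ce⁴⁺]^2); log Q = 3.181.
E = E° − (0.0592/n) log Q = +1.29 − (0.0592/2)(3.181) = +1.196 V.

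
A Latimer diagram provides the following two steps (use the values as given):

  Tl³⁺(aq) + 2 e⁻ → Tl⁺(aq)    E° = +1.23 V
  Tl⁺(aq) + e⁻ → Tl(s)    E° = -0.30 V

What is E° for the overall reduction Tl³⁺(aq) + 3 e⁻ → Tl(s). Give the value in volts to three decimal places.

+0.720 V

Since ΔG° = −nFE° is additive over sequential reductions, n₃E°₃ = n₁E°₁ + n₂E°₂.
E°₃ = (2×+1.23 + 1×-0.30) / 3 = (+2.160) / 3 = +0.720 V.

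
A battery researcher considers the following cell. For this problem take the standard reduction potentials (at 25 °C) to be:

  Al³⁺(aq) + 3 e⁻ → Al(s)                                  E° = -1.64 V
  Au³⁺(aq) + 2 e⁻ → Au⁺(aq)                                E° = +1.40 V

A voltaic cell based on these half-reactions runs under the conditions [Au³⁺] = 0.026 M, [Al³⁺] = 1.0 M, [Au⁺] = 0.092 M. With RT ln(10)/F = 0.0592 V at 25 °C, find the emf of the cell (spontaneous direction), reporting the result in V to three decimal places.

Au³⁺/Au⁺ is the cathode (higher E°), Al³⁺/Al the anode: E°cell = +1.40 − (-1.64) = +3.04 V, n = 6.
Overall: 3 Au³⁺(aq) + 2 Al(s) → 3 Au⁺(aq) + 2 Al³⁺(aq)
Q = [Au⁺]^3·[Al³⁺]^2 / ([Au³⁺]^3); log Q = 1.646.
E = E° − (0.0592/n) log Q = +3.04 − (0.0592/6)(1.646) = +3.024 V.

+3.024 V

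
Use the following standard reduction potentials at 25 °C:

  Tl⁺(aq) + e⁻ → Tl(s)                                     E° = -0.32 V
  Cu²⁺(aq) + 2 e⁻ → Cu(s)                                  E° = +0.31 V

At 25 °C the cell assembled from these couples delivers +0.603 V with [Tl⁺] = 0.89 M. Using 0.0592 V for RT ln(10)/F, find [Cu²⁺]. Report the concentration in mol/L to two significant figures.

Cu²⁺/Cu is the cathode, Tl⁺/Tl the anode: E°cell = +0.63 V, n = 2.
Overall reaction: Cu²⁺(aq) + 2 Tl(s) → Cu(s) + 2 Tl⁺(aq); Q = [Tl⁺]^2/[Cu²⁺]^1.
From E = E° − (0.0592/n) log Q: log Q = (E° − E)·n/0.0592 = (+0.63 − (+0.603))·2/0.0592 = 0.9122.
So 1·log[Cu²⁺] = 2·log(0.89) − log Q = -0.1012 − (0.9122) = -1.0134; [Cu²⁺] = 10^(-1.0134) ≈ 0.097 M.

0.097 M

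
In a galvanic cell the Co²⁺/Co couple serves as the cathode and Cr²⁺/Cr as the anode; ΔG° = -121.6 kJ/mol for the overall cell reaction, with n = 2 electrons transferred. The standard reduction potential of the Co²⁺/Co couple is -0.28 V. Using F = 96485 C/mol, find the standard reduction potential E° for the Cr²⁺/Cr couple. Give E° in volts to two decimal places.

E°cell = −ΔG°/(nF) = −(-121.6×10³)/((2)(96485)) = +0.630 V.
Since Co²⁺/Co is the cathode and Cr²⁺/Cr the anode, E°cell = E°(Co²⁺/Co) − E°(Cr²⁺/Cr).
So E°(Cr²⁺/Cr) = E°(Co²⁺/Co) − E°cell = (-0.28) − (+0.630) = -0.91 V.

-0.91 V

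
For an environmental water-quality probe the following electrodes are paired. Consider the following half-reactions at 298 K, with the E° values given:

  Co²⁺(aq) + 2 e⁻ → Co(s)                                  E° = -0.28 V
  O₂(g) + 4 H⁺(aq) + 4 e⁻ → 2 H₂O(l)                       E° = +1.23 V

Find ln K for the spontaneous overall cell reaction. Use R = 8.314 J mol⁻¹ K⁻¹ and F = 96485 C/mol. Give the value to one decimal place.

Cathode: O₂/H₂O; anode: Co²⁺/Co. E°cell = (+1.23) − (-0.28) = +1.51 V, with n = 4.
ΔG° = −nFE° = −RT ln K, so ln K = nFE°/(RT) = (4)(96485)(+1.51) / ((8.314)(298)) = 235.218.

235.2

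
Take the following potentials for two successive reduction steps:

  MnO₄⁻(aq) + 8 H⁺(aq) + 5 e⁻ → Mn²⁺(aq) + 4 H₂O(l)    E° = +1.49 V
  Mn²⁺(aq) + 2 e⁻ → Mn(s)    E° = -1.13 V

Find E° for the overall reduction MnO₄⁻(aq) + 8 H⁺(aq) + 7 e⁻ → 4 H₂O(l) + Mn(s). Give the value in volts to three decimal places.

Since ΔG° = −nFE° is additive over sequential reductions, n₃E°₃ = n₁E°₁ + n₂E°₂.
E°₃ = (5×+1.49 + 2×-1.13) / 7 = (+5.190) / 7 = +0.741 V.
E° values themselves are not directly additive — weighting by electron count is essential.

+0.741 V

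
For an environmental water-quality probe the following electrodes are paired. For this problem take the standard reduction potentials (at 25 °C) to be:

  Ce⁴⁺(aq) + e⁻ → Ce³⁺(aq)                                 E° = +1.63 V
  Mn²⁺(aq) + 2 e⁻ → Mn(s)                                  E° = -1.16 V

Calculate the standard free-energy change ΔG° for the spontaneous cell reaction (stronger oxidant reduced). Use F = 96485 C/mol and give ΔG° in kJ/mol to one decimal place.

Ce⁴⁺/Ce³⁺ (E° = +1.63 V) is the cathode; Mn²⁺/Mn (E° = -1.16 V) is the anode, so E°cell = +2.79 V.
Balancing electrons gives n = 2 (lcm of 1 and 2).
ΔG° = −nFE° = −(2)(96485)(+2.79) = -538,386 J = -538.4 kJ/mol.

-538.4 kJ/mol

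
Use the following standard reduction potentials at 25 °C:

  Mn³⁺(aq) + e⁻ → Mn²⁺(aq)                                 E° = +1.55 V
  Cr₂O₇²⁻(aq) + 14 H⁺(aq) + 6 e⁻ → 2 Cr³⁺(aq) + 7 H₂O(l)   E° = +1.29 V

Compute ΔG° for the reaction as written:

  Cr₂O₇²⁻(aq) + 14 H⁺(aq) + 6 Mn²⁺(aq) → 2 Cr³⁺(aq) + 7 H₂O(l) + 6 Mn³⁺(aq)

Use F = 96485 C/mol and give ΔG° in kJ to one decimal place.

+150.5 kJ

As written, Cr₂O₇²⁻/Cr³⁺ is reduced (cathode) and Mn³⁺/Mn²⁺ is oxidised (anode), so E°cell = (+1.29) − (+1.55) = -0.26 V.
Balancing electrons gives n = 6.
ΔG° = −nFE° = −(6)(96485)(-0.26) = 150,517 J = +150.5 kJ.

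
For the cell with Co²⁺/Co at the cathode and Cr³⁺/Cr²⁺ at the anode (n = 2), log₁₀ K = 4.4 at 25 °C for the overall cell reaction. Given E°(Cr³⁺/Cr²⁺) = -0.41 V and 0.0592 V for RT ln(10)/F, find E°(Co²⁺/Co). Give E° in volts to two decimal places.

E°cell = (0.0592/n)·log K = (0.0592/2)(4.4) = +0.130 V.
Since Co²⁺/Co is the cathode and Cr³⁺/Cr²⁺ the anode, E°cell = E°(Co²⁺/Co) − E°(Cr³⁺/Cr²⁺).
So E°(Co²⁺/Co) = E°cell + E°(Cr³⁺/Cr²⁺) = +0.130 + (-0.41) = -0.28 V.

-0.28 V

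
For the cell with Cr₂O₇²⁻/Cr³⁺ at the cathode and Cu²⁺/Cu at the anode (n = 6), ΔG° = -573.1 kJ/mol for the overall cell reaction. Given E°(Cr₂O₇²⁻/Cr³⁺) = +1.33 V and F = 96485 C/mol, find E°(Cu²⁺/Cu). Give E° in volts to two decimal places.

+0.34 V

E°cell = −ΔG°/(nF) = −(-573.1×10³)/((6)(96485)) = +0.990 V.
Since Cr₂O₇²⁻/Cr³⁺ is the cathode and Cu²⁺/Cu the anode, E°cell = E°(Cr₂O₇²⁻/Cr³⁺) − E°(Cu²⁺/Cu).
So E°(Cu²⁺/Cu) = E°(Cr₂O₇²⁻/Cr³⁺) − E°cell = (+1.33) − (+0.990) = +0.34 V.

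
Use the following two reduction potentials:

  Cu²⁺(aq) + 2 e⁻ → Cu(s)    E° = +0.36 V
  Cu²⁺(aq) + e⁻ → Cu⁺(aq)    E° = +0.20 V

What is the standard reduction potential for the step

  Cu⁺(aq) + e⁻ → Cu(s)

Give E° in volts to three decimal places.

+0.520 V

Sequential free energies add, so n₃E°₃ = n₁E°₁ + n₂E°₂.
With n₃ = 2, and the known step contributing 1×(+0.20) V, the unknown satisfies 1·E° = 2×(+0.36) − 1×(+0.20) = +0.520.
E° = +0.520 / 1 = +0.520 V.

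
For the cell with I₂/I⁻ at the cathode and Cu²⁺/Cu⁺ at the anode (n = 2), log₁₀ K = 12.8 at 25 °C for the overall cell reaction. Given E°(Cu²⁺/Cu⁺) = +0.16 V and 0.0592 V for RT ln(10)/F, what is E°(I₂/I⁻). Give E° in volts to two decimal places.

+0.54 V

E°cell = (0.0592/n)·log K = (0.0592/2)(12.8) = +0.379 V.
Since I₂/I⁻ is the cathode and Cu²⁺/Cu⁺ the anode, E°cell = E°(I₂/I⁻) − E°(Cu²⁺/Cu⁺).
So E°(I₂/I⁻) = E°cell + E°(Cu²⁺/Cu⁺) = +0.379 + (+0.16) = +0.54 V.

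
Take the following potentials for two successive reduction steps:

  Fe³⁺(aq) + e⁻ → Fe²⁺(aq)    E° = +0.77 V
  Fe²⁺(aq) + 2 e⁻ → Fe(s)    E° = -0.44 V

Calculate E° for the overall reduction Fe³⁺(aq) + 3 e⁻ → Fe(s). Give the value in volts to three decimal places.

Since ΔG° = −nFE° is additive over sequential reductions, n₃E°₃ = n₁E°₁ + n₂E°₂.
E°₃ = (1×+0.77 + 2×-0.44) / 3 = (-0.110) / 3 = -0.037 V.
E° values themselves are not directly additive — weighting by electron count is essential.

-0.037 V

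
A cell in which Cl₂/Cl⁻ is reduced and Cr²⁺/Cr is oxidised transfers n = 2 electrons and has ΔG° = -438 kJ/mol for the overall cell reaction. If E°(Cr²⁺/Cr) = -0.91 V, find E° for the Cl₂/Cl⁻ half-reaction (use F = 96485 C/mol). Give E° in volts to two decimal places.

+1.36 V

E°cell = −ΔG°/(nF) = −(-438×10³)/((2)(96485)) = +2.270 V.
Since Cl₂/Cl⁻ is the cathode and Cr²⁺/Cr the anode, E°cell = E°(Cl₂/Cl⁻) − E°(Cr²⁺/Cr).
So E°(Cl₂/Cl⁻) = E°cell + E°(Cr²⁺/Cr) = +2.270 + (-0.91) = +1.36 V.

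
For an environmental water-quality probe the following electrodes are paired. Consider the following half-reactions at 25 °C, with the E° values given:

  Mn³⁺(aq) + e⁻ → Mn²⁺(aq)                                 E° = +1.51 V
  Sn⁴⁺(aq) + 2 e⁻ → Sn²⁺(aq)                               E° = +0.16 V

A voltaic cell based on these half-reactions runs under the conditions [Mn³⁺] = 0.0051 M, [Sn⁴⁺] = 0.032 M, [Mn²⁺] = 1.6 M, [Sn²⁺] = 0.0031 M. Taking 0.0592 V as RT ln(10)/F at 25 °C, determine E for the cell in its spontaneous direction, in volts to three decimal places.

+1.172 V

Mn³⁺/Mn²⁺ is the cathode (higher E°), Sn⁴⁺/Sn²⁺ the anode: E°cell = +1.51 − (+0.16) = +1.35 V, n = 2.
Overall: 2 Mn³⁺(aq) + Sn²⁺(aq) → 2 Mn²⁺(aq) + Sn⁴⁺(aq)
Q = [Mn²⁺]^2·[Sn⁴⁺] / ([Mn³⁺]^2·[Sn²⁺]); log Q = 6.007.
E = E° − (0.0592/n) log Q = +1.35 − (0.0592/2)(6.007) = +1.172 V.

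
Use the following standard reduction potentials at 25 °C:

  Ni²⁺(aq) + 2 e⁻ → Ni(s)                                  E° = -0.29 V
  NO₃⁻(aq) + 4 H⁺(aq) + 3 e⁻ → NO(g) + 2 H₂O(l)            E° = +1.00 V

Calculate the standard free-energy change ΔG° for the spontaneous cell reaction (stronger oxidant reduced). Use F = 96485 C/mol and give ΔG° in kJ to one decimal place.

-746.8 kJ

NO₃⁻/NO (E° = +1.00 V) is the cathode; Ni²⁺/Ni (E° = -0.29 V) is the anode, so E°cell = +1.29 V.
Balancing electrons gives n = 6 (lcm of 3 and 2).
ΔG° = −nFE° = −(6)(96485)(+1.29) = -746,794 J = -746.8 kJ.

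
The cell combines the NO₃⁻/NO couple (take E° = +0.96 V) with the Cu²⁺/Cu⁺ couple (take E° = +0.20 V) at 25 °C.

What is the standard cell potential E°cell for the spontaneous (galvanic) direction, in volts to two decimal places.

The NO₃⁻/NO couple has the higher reduction potential, so it is the cathode; Cu²⁺/Cu⁺ is oxidised at the anode.
E°cell = E°(cathode) − E°(anode) = (+0.96) − (+0.20) = +0.76 V.
Since E°cell > 0, the reaction is spontaneous under standard conditions.

+0.76 V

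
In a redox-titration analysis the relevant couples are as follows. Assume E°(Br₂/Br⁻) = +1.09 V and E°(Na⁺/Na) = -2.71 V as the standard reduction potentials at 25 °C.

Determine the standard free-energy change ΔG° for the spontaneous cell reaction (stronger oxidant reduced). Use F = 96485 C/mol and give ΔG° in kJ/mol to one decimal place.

-733.3 kJ/mol

Br₂/Br⁻ (E° = +1.09 V) is the cathode; Na⁺/Na (E° = -2.71 V) is the anode, so E°cell = +3.80 V.
Balancing electrons gives n = 2 (lcm of 2 and 1).
ΔG° = −nFE° = −(2)(96485)(+3.80) = -733,286 J = -733.3 kJ/mol.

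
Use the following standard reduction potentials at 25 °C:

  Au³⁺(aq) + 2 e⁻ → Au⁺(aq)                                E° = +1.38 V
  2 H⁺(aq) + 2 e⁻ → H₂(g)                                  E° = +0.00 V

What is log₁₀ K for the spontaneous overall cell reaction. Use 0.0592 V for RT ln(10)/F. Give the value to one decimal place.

Cathode: Au³⁺/Au⁺; anode: H⁺/H₂. E°cell = +1.38 V, n = 2.
log K = nE°cell / 0.0592 = (2)(+1.38) / 0.0592 = 46.6.

46.6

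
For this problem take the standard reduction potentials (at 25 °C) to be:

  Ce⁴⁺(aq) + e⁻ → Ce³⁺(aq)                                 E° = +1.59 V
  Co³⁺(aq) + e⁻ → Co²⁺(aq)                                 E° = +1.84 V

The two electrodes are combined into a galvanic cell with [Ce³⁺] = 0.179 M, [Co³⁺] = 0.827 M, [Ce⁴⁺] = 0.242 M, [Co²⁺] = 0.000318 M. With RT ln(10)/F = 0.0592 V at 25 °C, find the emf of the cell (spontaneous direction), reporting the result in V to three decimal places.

Co³⁺/Co²⁺ is the cathode (higher E°), Ce⁴⁺/Ce³⁺ the anode: E°cell = +1.84 − (+1.59) = +0.25 V, n = 1.
Overall: Co³⁺(aq) + Ce³⁺(aq) → Co²⁺(aq) + Ce⁴⁺(aq)
Q = [Co²⁺]·[Ce⁴⁺] / ([Co³⁺]·[Ce³⁺]); log Q = -3.284.
E = E° − (0.0592/n) log Q = +0.25 − (0.0592/1)(-3.284) = +0.444 V.

+0.444 V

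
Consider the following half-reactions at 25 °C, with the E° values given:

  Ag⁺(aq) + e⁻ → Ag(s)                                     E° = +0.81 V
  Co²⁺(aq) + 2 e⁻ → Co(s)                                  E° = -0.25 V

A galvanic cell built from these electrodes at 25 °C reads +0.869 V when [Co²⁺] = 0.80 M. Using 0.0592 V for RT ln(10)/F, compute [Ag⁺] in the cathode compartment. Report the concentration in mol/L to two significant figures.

0.00053 M

Ag⁺/Ag is the cathode, Co²⁺/Co the anode: E°cell = +1.06 V, n = 2.
Overall reaction: 2 Ag⁺(aq) + Co(s) → 2 Ag(s) + Co²⁺(aq); Q = [Co²⁺]^1/[Ag⁺]^2.
From E = E° − (0.0592/n) log Q: log Q = (E° − E)·n/0.0592 = (+1.06 − (+0.869))·2/0.0592 = 6.4527.
So 2·log[Ag⁺] = 1·log(0.8) − log Q = -0.0969 − (6.4527) = -6.5496; log[Ag⁺] = -6.5496 / 2 = -3.2748; [Ag⁺] = 10^(-3.2748) ≈ 0.00053 M.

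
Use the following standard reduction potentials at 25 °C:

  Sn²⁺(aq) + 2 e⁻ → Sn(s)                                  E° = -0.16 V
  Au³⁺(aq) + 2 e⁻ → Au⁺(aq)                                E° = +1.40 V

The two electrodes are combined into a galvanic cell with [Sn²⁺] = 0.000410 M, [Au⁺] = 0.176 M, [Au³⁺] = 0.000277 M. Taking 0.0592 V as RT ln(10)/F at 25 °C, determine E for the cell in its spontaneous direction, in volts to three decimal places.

Au³⁺/Au⁺ is the cathode (higher E°), Sn²⁺/Sn the anode: E°cell = +1.40 − (-0.16) = +1.56 V, n = 2.
Overall: Au³⁺(aq) + Sn(s) → Au⁺(aq) + Sn²⁺(aq)
Q = [Au⁺]·[Sn²⁺] / ([Au³⁺]); log Q = -0.584.
E = E° − (0.0592/n) log Q = +1.56 − (0.0592/2)(-0.584) = +1.577 V.

+1.577 V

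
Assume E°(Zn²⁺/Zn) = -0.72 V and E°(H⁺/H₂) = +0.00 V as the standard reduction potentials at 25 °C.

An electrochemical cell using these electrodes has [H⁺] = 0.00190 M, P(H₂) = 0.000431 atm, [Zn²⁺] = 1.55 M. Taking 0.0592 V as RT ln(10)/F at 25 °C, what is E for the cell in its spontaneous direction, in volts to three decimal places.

+0.653 V

H⁺/H₂ is the cathode (higher E°), Zn²⁺/Zn the anode: E°cell = +0.00 − (-0.72) = +0.72 V, n = 2.
Overall: 2 H⁺(aq) + Zn(s) → H₂(g) + Zn²⁺(aq)
Q = P(H₂)·[Zn²⁺] / ([H⁺]^2); log Q = 2.267.
E = E° − (0.0592/n) log Q = +0.72 − (0.0592/2)(2.267) = +0.653 V.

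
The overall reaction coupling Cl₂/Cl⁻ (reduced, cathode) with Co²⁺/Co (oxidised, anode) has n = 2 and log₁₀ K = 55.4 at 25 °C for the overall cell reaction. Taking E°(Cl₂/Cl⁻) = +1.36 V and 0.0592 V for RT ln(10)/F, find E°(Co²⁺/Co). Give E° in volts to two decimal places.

-0.28 V

E°cell = (0.0592/n)·log K = (0.0592/2)(55.4) = +1.640 V.
Since Cl₂/Cl⁻ is the cathode and Co²⁺/Co the anode, E°cell = E°(Cl₂/Cl⁻) − E°(Co²⁺/Co).
So E°(Co²⁺/Co) = E°(Cl₂/Cl⁻) − E°cell = (+1.36) − (+1.640) = -0.28 V.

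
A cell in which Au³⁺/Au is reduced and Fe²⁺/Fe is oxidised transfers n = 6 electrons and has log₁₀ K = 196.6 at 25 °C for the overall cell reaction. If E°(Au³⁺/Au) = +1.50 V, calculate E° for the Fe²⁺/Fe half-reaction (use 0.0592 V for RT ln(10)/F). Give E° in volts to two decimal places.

E°cell = (0.0592/n)·log K = (0.0592/6)(196.6) = +1.940 V.
Since Au³⁺/Au is the cathode and Fe²⁺/Fe the anode, E°cell = E°(Au³⁺/Au) − E°(Fe²⁺/Fe).
So E°(Fe²⁺/Fe) = E°(Au³⁺/Au) − E°cell = (+1.50) − (+1.940) = -0.44 V.

-0.44 V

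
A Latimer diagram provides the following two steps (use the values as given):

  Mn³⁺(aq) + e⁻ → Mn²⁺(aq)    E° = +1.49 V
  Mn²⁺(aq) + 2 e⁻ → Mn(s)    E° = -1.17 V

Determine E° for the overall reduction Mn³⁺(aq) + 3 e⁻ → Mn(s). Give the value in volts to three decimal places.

Adding the free-energy changes (−nFE°) of the two steps gives −n₃FE°₃ = −n₁FE°₁ − n₂FE°₂.
E°₃ = (1×+1.49 + 2×-1.17) / 3 = (-0.850) / 3 = -0.283 V.

-0.283 V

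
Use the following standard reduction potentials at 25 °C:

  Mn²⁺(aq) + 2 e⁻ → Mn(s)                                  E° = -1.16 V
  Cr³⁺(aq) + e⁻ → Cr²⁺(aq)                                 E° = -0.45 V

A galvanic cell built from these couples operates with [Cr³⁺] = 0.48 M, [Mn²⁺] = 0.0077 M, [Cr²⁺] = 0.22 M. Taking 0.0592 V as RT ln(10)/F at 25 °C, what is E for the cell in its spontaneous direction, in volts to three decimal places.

+0.793 V

Cr³⁺/Cr²⁺ is the cathode (higher E°), Mn²⁺/Mn the anode: E°cell = -0.45 − (-1.16) = +0.71 V, n = 2.
Overall: 2 Cr³⁺(aq) + Mn(s) → 2 Cr²⁺(aq) + Mn²⁺(aq)
Q = [Cr²⁺]^2·[Mn²⁺] / ([Cr³⁺]^2); log Q = -2.791.
E = E° − (0.0592/n) log Q = +0.71 − (0.0592/2)(-2.791) = +0.793 V.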